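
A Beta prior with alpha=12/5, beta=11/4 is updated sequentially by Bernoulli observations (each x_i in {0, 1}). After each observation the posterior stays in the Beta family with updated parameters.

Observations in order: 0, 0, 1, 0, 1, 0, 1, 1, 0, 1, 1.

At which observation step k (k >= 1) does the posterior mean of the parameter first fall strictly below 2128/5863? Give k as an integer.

obs 1: x=0 → posterior Beta(12/5, 15/4)
obs 2: x=0 → posterior Beta(12/5, 19/4)
obs 3: x=1 → posterior Beta(17/5, 19/4)
obs 4: x=0 → posterior Beta(17/5, 23/4)
obs 5: x=1 → posterior Beta(22/5, 23/4)
obs 6: x=0 → posterior Beta(22/5, 27/4)
obs 7: x=1 → posterior Beta(27/5, 27/4)
obs 8: x=1 → posterior Beta(32/5, 27/4)
obs 9: x=0 → posterior Beta(32/5, 31/4)
obs 10: x=1 → posterior Beta(37/5, 31/4)
obs 11: x=1 → posterior Beta(42/5, 31/4)

k = 2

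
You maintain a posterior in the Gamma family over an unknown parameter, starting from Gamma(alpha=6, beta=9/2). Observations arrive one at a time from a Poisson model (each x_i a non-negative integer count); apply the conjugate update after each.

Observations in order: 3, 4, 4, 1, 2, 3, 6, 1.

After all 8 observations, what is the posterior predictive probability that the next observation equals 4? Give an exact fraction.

189293025698589190142229199409484863281250000000/1546132562196033993109383389296863818106322566003

obs 1: x=3 → posterior Gamma(9, 11/2)
obs 2: x=4 → posterior Gamma(13, 13/2)
obs 3: x=4 → posterior Gamma(17, 15/2)
obs 4: x=1 → posterior Gamma(18, 17/2)
obs 5: x=2 → posterior Gamma(20, 19/2)
obs 6: x=3 → posterior Gamma(23, 21/2)
obs 7: x=6 → posterior Gamma(29, 23/2)
obs 8: x=1 → posterior Gamma(30, 25/2)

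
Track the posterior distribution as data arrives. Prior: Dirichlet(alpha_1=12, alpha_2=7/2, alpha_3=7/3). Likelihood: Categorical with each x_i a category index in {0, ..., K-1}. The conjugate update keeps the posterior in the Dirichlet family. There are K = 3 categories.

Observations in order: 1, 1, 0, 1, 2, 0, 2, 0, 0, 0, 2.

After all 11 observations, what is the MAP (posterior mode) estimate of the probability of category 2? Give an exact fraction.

26/155

obs 1: x=1 → posterior Dirichlet(12, 9/2, 7/3)
obs 2: x=1 → posterior Dirichlet(12, 11/2, 7/3)
obs 3: x=0 → posterior Dirichlet(13, 11/2, 7/3)
obs 4: x=1 → posterior Dirichlet(13, 13/2, 7/3)
obs 5: x=2 → posterior Dirichlet(13, 13/2, 10/3)
obs 6: x=0 → posterior Dirichlet(14, 13/2, 10/3)
obs 7: x=2 → posterior Dirichlet(14, 13/2, 13/3)
obs 8: x=0 → posterior Dirichlet(15, 13/2, 13/3)
obs 9: x=0 → posterior Dirichlet(16, 13/2, 13/3)
obs 10: x=0 → posterior Dirichlet(17, 13/2, 13/3)
obs 11: x=2 → posterior Dirichlet(17, 13/2, 16/3)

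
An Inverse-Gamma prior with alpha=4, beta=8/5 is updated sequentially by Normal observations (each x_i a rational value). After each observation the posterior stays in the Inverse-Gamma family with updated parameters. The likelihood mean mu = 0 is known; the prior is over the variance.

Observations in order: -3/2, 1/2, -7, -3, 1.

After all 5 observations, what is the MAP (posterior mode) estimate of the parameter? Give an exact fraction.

647/150

obs 1: x=-3/2 → posterior Inverse-Gamma(9/2, 109/40)
obs 2: x=1/2 → posterior Inverse-Gamma(5, 57/20)
obs 3: x=-7 → posterior Inverse-Gamma(11/2, 547/20)
obs 4: x=-3 → posterior Inverse-Gamma(6, 637/20)
obs 5: x=1 → posterior Inverse-Gamma(13/2, 647/20)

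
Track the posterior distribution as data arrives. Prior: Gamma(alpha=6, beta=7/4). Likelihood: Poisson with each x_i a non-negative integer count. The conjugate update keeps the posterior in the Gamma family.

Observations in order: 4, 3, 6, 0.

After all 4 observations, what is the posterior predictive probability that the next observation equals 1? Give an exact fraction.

obs 1: x=4 → posterior Gamma(10, 11/4)
obs 2: x=3 → posterior Gamma(13, 15/4)
obs 3: x=6 → posterior Gamma(19, 19/4)
obs 4: x=0 → posterior Gamma(19, 23/4)

5670775790496894002705045012/42391158275216203514294433201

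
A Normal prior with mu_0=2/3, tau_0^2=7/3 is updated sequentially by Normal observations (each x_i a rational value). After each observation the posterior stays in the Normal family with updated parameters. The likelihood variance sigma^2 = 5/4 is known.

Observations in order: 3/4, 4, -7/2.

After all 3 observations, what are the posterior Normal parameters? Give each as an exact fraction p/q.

mu_0=5/11, tau_0^2=35/99

obs 1: x=3/4 → posterior Normal(31/43, 35/43)
obs 2: x=4 → posterior Normal(143/71, 35/71)
obs 3: x=-7/2 → posterior Normal(5/11, 35/99)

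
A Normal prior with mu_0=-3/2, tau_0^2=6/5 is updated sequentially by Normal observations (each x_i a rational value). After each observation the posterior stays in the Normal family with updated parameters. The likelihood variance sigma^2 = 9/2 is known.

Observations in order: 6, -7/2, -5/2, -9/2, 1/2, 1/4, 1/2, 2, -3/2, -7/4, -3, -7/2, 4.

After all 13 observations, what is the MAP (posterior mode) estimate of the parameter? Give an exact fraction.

-101/134

obs 1: x=6 → posterior Normal(3/38, 18/19)
obs 2: x=-7/2 → posterior Normal(-25/46, 18/23)
obs 3: x=-5/2 → posterior Normal(-5/6, 2/3)
obs 4: x=-9/2 → posterior Normal(-81/62, 18/31)
obs 5: x=1/2 → posterior Normal(-11/10, 18/35)
obs 6: x=1/4 → posterior Normal(-25/26, 6/13)
obs 7: x=1/2 → posterior Normal(-71/86, 18/43)
obs 8: x=2 → posterior Normal(-55/94, 18/47)
obs 9: x=-3/2 → posterior Normal(-67/102, 6/17)
obs 10: x=-7/4 → posterior Normal(-81/110, 18/55)
obs 11: x=-3 → posterior Normal(-105/118, 18/59)
obs 12: x=-7/2 → posterior Normal(-19/18, 2/7)
obs 13: x=4 → posterior Normal(-101/134, 18/67)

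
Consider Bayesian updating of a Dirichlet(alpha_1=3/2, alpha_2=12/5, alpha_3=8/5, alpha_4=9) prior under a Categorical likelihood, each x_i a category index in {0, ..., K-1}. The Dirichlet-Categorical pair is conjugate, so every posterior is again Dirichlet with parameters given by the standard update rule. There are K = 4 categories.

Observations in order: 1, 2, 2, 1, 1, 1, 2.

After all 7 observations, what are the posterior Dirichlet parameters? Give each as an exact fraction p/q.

obs 1: x=1 → posterior Dirichlet(3/2, 17/5, 8/5, 9)
obs 2: x=2 → posterior Dirichlet(3/2, 17/5, 13/5, 9)
obs 3: x=2 → posterior Dirichlet(3/2, 17/5, 18/5, 9)
obs 4: x=1 → posterior Dirichlet(3/2, 22/5, 18/5, 9)
obs 5: x=1 → posterior Dirichlet(3/2, 27/5, 18/5, 9)
obs 6: x=1 → posterior Dirichlet(3/2, 32/5, 18/5, 9)
obs 7: x=2 → posterior Dirichlet(3/2, 32/5, 23/5, 9)

alpha_1=3/2, alpha_2=32/5, alpha_3=23/5, alpha_4=9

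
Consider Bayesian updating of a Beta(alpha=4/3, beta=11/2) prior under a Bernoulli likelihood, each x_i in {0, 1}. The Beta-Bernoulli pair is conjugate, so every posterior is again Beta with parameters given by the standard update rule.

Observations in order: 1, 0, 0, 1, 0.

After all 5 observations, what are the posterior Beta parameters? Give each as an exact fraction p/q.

alpha=10/3, beta=17/2

obs 1: x=1 → posterior Beta(7/3, 11/2)
obs 2: x=0 → posterior Beta(7/3, 13/2)
obs 3: x=0 → posterior Beta(7/3, 15/2)
obs 4: x=1 → posterior Beta(10/3, 15/2)
obs 5: x=0 → posterior Beta(10/3, 17/2)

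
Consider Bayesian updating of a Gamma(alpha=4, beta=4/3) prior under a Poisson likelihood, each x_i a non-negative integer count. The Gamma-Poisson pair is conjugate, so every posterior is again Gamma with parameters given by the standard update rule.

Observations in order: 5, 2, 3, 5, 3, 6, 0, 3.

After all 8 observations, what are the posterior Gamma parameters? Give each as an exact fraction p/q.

alpha=31, beta=28/3

obs 1: x=5 → posterior Gamma(9, 7/3)
obs 2: x=2 → posterior Gamma(11, 10/3)
obs 3: x=3 → posterior Gamma(14, 13/3)
obs 4: x=5 → posterior Gamma(19, 16/3)
obs 5: x=3 → posterior Gamma(22, 19/3)
obs 6: x=6 → posterior Gamma(28, 22/3)
obs 7: x=0 → posterior Gamma(28, 25/3)
obs 8: x=3 → posterior Gamma(31, 28/3)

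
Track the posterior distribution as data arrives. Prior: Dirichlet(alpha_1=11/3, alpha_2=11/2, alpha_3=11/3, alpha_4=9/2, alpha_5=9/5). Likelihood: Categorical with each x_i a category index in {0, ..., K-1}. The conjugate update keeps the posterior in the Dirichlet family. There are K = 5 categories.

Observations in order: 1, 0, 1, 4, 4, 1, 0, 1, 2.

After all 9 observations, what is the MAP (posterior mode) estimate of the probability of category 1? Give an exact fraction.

255/694

obs 1: x=1 → posterior Dirichlet(11/3, 13/2, 11/3, 9/2, 9/5)
obs 2: x=0 → posterior Dirichlet(14/3, 13/2, 11/3, 9/2, 9/5)
obs 3: x=1 → posterior Dirichlet(14/3, 15/2, 11/3, 9/2, 9/5)
obs 4: x=4 → posterior Dirichlet(14/3, 15/2, 11/3, 9/2, 14/5)
obs 5: x=4 → posterior Dirichlet(14/3, 15/2, 11/3, 9/2, 19/5)
obs 6: x=1 → posterior Dirichlet(14/3, 17/2, 11/3, 9/2, 19/5)
obs 7: x=0 → posterior Dirichlet(17/3, 17/2, 11/3, 9/2, 19/5)
obs 8: x=1 → posterior Dirichlet(17/3, 19/2, 11/3, 9/2, 19/5)
obs 9: x=2 → posterior Dirichlet(17/3, 19/2, 14/3, 9/2, 19/5)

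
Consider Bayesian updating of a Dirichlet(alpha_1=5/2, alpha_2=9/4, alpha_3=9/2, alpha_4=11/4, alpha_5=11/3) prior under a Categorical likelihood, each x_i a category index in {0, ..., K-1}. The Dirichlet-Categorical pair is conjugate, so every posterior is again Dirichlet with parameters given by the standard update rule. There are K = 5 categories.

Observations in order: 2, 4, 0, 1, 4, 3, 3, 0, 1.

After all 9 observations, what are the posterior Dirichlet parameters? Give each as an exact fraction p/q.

alpha_1=9/2, alpha_2=17/4, alpha_3=11/2, alpha_4=19/4, alpha_5=17/3

obs 1: x=2 → posterior Dirichlet(5/2, 9/4, 11/2, 11/4, 11/3)
obs 2: x=4 → posterior Dirichlet(5/2, 9/4, 11/2, 11/4, 14/3)
obs 3: x=0 → posterior Dirichlet(7/2, 9/4, 11/2, 11/4, 14/3)
obs 4: x=1 → posterior Dirichlet(7/2, 13/4, 11/2, 11/4, 14/3)
obs 5: x=4 → posterior Dirichlet(7/2, 13/4, 11/2, 11/4, 17/3)
obs 6: x=3 → posterior Dirichlet(7/2, 13/4, 11/2, 15/4, 17/3)
obs 7: x=3 → posterior Dirichlet(7/2, 13/4, 11/2, 19/4, 17/3)
obs 8: x=0 → posterior Dirichlet(9/2, 13/4, 11/2, 19/4, 17/3)
obs 9: x=1 → posterior Dirichlet(9/2, 17/4, 11/2, 19/4, 17/3)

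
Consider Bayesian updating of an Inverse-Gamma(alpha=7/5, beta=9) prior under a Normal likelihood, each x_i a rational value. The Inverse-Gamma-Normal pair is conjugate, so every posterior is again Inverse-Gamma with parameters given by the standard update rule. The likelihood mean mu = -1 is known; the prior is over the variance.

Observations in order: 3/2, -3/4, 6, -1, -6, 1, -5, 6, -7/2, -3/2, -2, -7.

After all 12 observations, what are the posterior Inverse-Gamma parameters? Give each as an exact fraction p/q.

alpha=37/5, beta=3373/32

obs 1: x=3/2 → posterior Inverse-Gamma(19/10, 97/8)
obs 2: x=-3/4 → posterior Inverse-Gamma(12/5, 389/32)
obs 3: x=6 → posterior Inverse-Gamma(29/10, 1173/32)
obs 4: x=-1 → posterior Inverse-Gamma(17/5, 1173/32)
obs 5: x=-6 → posterior Inverse-Gamma(39/10, 1573/32)
obs 6: x=1 → posterior Inverse-Gamma(22/5, 1637/32)
obs 7: x=-5 → posterior Inverse-Gamma(49/10, 1893/32)
obs 8: x=6 → posterior Inverse-Gamma(27/5, 2677/32)
obs 9: x=-7/2 → posterior Inverse-Gamma(59/10, 2777/32)
obs 10: x=-3/2 → posterior Inverse-Gamma(32/5, 2781/32)
obs 11: x=-2 → posterior Inverse-Gamma(69/10, 2797/32)
obs 12: x=-7 → posterior Inverse-Gamma(37/5, 3373/32)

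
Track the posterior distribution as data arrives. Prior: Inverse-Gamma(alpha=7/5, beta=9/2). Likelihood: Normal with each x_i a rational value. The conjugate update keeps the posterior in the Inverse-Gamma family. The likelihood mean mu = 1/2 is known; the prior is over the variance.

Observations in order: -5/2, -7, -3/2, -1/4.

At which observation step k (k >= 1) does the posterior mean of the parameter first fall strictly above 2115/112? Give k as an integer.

obs 1: x=-5/2 → posterior Inverse-Gamma(19/10, 9)
obs 2: x=-7 → posterior Inverse-Gamma(12/5, 297/8)
obs 3: x=-3/2 → posterior Inverse-Gamma(29/10, 313/8)
obs 4: x=-1/4 → posterior Inverse-Gamma(17/5, 1261/32)

k = 2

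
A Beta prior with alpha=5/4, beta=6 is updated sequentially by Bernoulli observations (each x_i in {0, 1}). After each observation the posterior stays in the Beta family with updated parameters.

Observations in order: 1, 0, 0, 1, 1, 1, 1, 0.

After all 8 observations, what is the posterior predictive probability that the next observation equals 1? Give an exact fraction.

obs 1: x=1 → posterior Beta(9/4, 6)
obs 2: x=0 → posterior Beta(9/4, 7)
obs 3: x=0 → posterior Beta(9/4, 8)
obs 4: x=1 → posterior Beta(13/4, 8)
obs 5: x=1 → posterior Beta(17/4, 8)
obs 6: x=1 → posterior Beta(21/4, 8)
obs 7: x=1 → posterior Beta(25/4, 8)
obs 8: x=0 → posterior Beta(25/4, 9)

25/61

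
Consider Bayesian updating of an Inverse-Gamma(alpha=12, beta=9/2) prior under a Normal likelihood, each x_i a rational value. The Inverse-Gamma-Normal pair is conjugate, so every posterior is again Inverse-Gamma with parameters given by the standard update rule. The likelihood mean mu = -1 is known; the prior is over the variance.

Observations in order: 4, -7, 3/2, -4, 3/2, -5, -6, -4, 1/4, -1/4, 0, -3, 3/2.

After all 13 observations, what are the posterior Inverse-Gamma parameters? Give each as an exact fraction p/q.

obs 1: x=4 → posterior Inverse-Gamma(25/2, 17)
obs 2: x=-7 → posterior Inverse-Gamma(13, 35)
obs 3: x=3/2 → posterior Inverse-Gamma(27/2, 305/8)
obs 4: x=-4 → posterior Inverse-Gamma(14, 341/8)
obs 5: x=3/2 → posterior Inverse-Gamma(29/2, 183/4)
obs 6: x=-5 → posterior Inverse-Gamma(15, 215/4)
obs 7: x=-6 → posterior Inverse-Gamma(31/2, 265/4)
obs 8: x=-4 → posterior Inverse-Gamma(16, 283/4)
obs 9: x=1/4 → posterior Inverse-Gamma(33/2, 2289/32)
obs 10: x=-1/4 → posterior Inverse-Gamma(17, 1149/16)
obs 11: x=0 → posterior Inverse-Gamma(35/2, 1157/16)
obs 12: x=-3 → posterior Inverse-Gamma(18, 1189/16)
obs 13: x=3/2 → posterior Inverse-Gamma(37/2, 1239/16)

alpha=37/2, beta=1239/16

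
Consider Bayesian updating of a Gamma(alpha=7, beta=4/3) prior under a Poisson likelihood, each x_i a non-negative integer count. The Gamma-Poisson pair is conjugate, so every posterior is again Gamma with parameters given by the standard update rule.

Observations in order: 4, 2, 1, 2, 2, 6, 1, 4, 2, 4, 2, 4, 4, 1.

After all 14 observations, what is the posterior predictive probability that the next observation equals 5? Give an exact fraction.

322368216293261693509302987674524905660402241182449936646878132490236061329098014720/3234476509624757991344647769100216810857203198904625400933895331391691459636928060001

obs 1: x=4 → posterior Gamma(11, 7/3)
obs 2: x=2 → posterior Gamma(13, 10/3)
obs 3: x=1 → posterior Gamma(14, 13/3)
obs 4: x=2 → posterior Gamma(16, 16/3)
obs 5: x=2 → posterior Gamma(18, 19/3)
obs 6: x=6 → posterior Gamma(24, 22/3)
obs 7: x=1 → posterior Gamma(25, 25/3)
obs 8: x=4 → posterior Gamma(29, 28/3)
obs 9: x=2 → posterior Gamma(31, 31/3)
obs 10: x=4 → posterior Gamma(35, 34/3)
obs 11: x=2 → posterior Gamma(37, 37/3)
obs 12: x=4 → posterior Gamma(41, 40/3)
obs 13: x=4 → posterior Gamma(45, 43/3)
obs 14: x=1 → posterior Gamma(46, 46/3)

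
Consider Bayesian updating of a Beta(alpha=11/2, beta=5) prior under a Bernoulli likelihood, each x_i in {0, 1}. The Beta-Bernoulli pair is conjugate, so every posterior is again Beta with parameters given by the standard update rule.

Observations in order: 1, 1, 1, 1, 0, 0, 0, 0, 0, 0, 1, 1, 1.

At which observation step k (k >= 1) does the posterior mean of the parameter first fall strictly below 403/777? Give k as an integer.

k = 8

obs 1: x=1 → posterior Beta(13/2, 5)
obs 2: x=1 → posterior Beta(15/2, 5)
obs 3: x=1 → posterior Beta(17/2, 5)
obs 4: x=1 → posterior Beta(19/2, 5)
obs 5: x=0 → posterior Beta(19/2, 6)
obs 6: x=0 → posterior Beta(19/2, 7)
obs 7: x=0 → posterior Beta(19/2, 8)
obs 8: x=0 → posterior Beta(19/2, 9)
obs 9: x=0 → posterior Beta(19/2, 10)
obs 10: x=0 → posterior Beta(19/2, 11)
obs 11: x=1 → posterior Beta(21/2, 11)
obs 12: x=1 → posterior Beta(23/2, 11)
obs 13: x=1 → posterior Beta(25/2, 11)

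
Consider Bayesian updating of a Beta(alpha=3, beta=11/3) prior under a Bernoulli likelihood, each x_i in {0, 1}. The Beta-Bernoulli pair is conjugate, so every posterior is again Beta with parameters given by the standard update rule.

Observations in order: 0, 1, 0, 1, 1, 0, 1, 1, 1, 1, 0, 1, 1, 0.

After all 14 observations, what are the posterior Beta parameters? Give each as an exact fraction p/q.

obs 1: x=0 → posterior Beta(3, 14/3)
obs 2: x=1 → posterior Beta(4, 14/3)
obs 3: x=0 → posterior Beta(4, 17/3)
obs 4: x=1 → posterior Beta(5, 17/3)
obs 5: x=1 → posterior Beta(6, 17/3)
obs 6: x=0 → posterior Beta(6, 20/3)
obs 7: x=1 → posterior Beta(7, 20/3)
obs 8: x=1 → posterior Beta(8, 20/3)
obs 9: x=1 → posterior Beta(9, 20/3)
obs 10: x=1 → posterior Beta(10, 20/3)
obs 11: x=0 → posterior Beta(10, 23/3)
obs 12: x=1 → posterior Beta(11, 23/3)
obs 13: x=1 → posterior Beta(12, 23/3)
obs 14: x=0 → posterior Beta(12, 26/3)

alpha=12, beta=26/3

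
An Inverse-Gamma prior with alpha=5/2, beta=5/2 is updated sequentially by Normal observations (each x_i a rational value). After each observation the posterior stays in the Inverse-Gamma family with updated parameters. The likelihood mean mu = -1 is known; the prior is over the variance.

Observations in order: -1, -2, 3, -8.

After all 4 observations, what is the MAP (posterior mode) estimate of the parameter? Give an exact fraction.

obs 1: x=-1 → posterior Inverse-Gamma(3, 5/2)
obs 2: x=-2 → posterior Inverse-Gamma(7/2, 3)
obs 3: x=3 → posterior Inverse-Gamma(4, 11)
obs 4: x=-8 → posterior Inverse-Gamma(9/2, 71/2)

71/11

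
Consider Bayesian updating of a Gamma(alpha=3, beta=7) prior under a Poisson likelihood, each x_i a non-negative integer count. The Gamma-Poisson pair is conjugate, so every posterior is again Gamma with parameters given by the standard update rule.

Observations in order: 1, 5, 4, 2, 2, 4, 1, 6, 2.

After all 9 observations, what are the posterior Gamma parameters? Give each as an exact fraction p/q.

obs 1: x=1 → posterior Gamma(4, 8)
obs 2: x=5 → posterior Gamma(9, 9)
obs 3: x=4 → posterior Gamma(13, 10)
obs 4: x=2 → posterior Gamma(15, 11)
obs 5: x=2 → posterior Gamma(17, 12)
obs 6: x=4 → posterior Gamma(21, 13)
obs 7: x=1 → posterior Gamma(22, 14)
obs 8: x=6 → posterior Gamma(28, 15)
obs 9: x=2 → posterior Gamma(30, 16)

alpha=30, beta=16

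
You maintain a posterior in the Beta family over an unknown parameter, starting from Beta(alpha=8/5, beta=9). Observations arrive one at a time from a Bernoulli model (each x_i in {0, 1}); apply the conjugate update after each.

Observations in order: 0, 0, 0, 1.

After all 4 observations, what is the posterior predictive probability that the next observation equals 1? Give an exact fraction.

obs 1: x=0 → posterior Beta(8/5, 10)
obs 2: x=0 → posterior Beta(8/5, 11)
obs 3: x=0 → posterior Beta(8/5, 12)
obs 4: x=1 → posterior Beta(13/5, 12)

13/73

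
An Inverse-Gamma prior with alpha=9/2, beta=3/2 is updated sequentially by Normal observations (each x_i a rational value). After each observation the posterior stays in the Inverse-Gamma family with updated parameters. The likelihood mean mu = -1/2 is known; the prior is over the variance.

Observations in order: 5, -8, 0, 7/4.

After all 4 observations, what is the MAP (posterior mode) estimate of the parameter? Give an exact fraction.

1517/240

obs 1: x=5 → posterior Inverse-Gamma(5, 133/8)
obs 2: x=-8 → posterior Inverse-Gamma(11/2, 179/4)
obs 3: x=0 → posterior Inverse-Gamma(6, 359/8)
obs 4: x=7/4 → posterior Inverse-Gamma(13/2, 1517/32)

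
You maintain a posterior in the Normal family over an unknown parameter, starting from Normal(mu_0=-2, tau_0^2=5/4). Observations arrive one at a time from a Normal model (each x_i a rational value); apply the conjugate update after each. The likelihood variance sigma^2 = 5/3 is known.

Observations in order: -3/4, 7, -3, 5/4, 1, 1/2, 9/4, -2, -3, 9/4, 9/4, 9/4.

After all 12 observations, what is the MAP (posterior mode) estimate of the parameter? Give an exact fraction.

11/20

obs 1: x=-3/4 → posterior Normal(-41/28, 5/7)
obs 2: x=7 → posterior Normal(43/40, 1/2)
obs 3: x=-3 → posterior Normal(7/52, 5/13)
obs 4: x=5/4 → posterior Normal(11/32, 5/16)
obs 5: x=1 → posterior Normal(17/38, 5/19)
obs 6: x=1/2 → posterior Normal(5/11, 5/22)
obs 7: x=9/4 → posterior Normal(67/100, 1/5)
obs 8: x=-2 → posterior Normal(43/112, 5/28)
obs 9: x=-3 → posterior Normal(7/124, 5/31)
obs 10: x=9/4 → posterior Normal(1/4, 5/34)
obs 11: x=9/4 → posterior Normal(61/148, 5/37)
obs 12: x=9/4 → posterior Normal(11/20, 1/8)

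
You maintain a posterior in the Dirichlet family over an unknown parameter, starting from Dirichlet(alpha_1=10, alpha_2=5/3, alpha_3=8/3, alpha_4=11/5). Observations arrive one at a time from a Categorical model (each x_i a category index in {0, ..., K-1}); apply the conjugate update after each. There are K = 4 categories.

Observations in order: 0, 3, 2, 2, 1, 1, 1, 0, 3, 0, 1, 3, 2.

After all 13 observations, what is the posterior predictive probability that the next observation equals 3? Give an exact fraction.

78/443

obs 1: x=0 → posterior Dirichlet(11, 5/3, 8/3, 11/5)
obs 2: x=3 → posterior Dirichlet(11, 5/3, 8/3, 16/5)
obs 3: x=2 → posterior Dirichlet(11, 5/3, 11/3, 16/5)
obs 4: x=2 → posterior Dirichlet(11, 5/3, 14/3, 16/5)
obs 5: x=1 → posterior Dirichlet(11, 8/3, 14/3, 16/5)
obs 6: x=1 → posterior Dirichlet(11, 11/3, 14/3, 16/5)
obs 7: x=1 → posterior Dirichlet(11, 14/3, 14/3, 16/5)
obs 8: x=0 → posterior Dirichlet(12, 14/3, 14/3, 16/5)
obs 9: x=3 → posterior Dirichlet(12, 14/3, 14/3, 21/5)
obs 10: x=0 → posterior Dirichlet(13, 14/3, 14/3, 21/5)
obs 11: x=1 → posterior Dirichlet(13, 17/3, 14/3, 21/5)
obs 12: x=3 → posterior Dirichlet(13, 17/3, 14/3, 26/5)
obs 13: x=2 → posterior Dirichlet(13, 17/3, 17/3, 26/5)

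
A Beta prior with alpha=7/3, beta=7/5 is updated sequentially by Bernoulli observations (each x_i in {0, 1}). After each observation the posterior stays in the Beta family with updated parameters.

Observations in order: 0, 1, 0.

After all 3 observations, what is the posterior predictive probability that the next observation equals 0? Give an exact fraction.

obs 1: x=0 → posterior Beta(7/3, 12/5)
obs 2: x=1 → posterior Beta(10/3, 12/5)
obs 3: x=0 → posterior Beta(10/3, 17/5)

51/101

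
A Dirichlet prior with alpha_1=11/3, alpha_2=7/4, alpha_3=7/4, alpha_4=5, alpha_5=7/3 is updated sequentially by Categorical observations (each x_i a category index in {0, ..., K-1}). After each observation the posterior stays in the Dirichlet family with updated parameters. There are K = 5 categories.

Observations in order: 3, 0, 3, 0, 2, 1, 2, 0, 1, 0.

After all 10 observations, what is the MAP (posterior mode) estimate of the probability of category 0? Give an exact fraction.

obs 1: x=3 → posterior Dirichlet(11/3, 7/4, 7/4, 6, 7/3)
obs 2: x=0 → posterior Dirichlet(14/3, 7/4, 7/4, 6, 7/3)
obs 3: x=3 → posterior Dirichlet(14/3, 7/4, 7/4, 7, 7/3)
obs 4: x=0 → posterior Dirichlet(17/3, 7/4, 7/4, 7, 7/3)
obs 5: x=2 → posterior Dirichlet(17/3, 7/4, 11/4, 7, 7/3)
obs 6: x=1 → posterior Dirichlet(17/3, 11/4, 11/4, 7, 7/3)
obs 7: x=2 → posterior Dirichlet(17/3, 11/4, 15/4, 7, 7/3)
obs 8: x=0 → posterior Dirichlet(20/3, 11/4, 15/4, 7, 7/3)
obs 9: x=1 → posterior Dirichlet(20/3, 15/4, 15/4, 7, 7/3)
obs 10: x=0 → posterior Dirichlet(23/3, 15/4, 15/4, 7, 7/3)

40/117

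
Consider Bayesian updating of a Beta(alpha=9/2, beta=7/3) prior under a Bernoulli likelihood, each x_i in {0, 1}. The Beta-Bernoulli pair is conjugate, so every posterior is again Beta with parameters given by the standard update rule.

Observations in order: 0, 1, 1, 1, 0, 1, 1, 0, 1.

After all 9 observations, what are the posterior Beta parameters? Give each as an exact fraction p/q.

obs 1: x=0 → posterior Beta(9/2, 10/3)
obs 2: x=1 → posterior Beta(11/2, 10/3)
obs 3: x=1 → posterior Beta(13/2, 10/3)
obs 4: x=1 → posterior Beta(15/2, 10/3)
obs 5: x=0 → posterior Beta(15/2, 13/3)
obs 6: x=1 → posterior Beta(17/2, 13/3)
obs 7: x=1 → posterior Beta(19/2, 13/3)
obs 8: x=0 → posterior Beta(19/2, 16/3)
obs 9: x=1 → posterior Beta(21/2, 16/3)

alpha=21/2, beta=16/3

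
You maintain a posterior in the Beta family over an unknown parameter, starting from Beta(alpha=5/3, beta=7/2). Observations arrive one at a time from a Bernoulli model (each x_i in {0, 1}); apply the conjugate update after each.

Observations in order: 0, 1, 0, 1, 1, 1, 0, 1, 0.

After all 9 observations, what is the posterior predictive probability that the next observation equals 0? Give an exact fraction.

9/17

obs 1: x=0 → posterior Beta(5/3, 9/2)
obs 2: x=1 → posterior Beta(8/3, 9/2)
obs 3: x=0 → posterior Beta(8/3, 11/2)
obs 4: x=1 → posterior Beta(11/3, 11/2)
obs 5: x=1 → posterior Beta(14/3, 11/2)
obs 6: x=1 → posterior Beta(17/3, 11/2)
obs 7: x=0 → posterior Beta(17/3, 13/2)
obs 8: x=1 → posterior Beta(20/3, 13/2)
obs 9: x=0 → posterior Beta(20/3, 15/2)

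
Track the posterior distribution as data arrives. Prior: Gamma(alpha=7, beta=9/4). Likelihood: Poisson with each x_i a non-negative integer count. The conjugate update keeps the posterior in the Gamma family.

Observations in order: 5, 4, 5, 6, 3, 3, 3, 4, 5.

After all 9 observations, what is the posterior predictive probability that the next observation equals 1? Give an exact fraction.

obs 1: x=5 → posterior Gamma(12, 13/4)
obs 2: x=4 → posterior Gamma(16, 17/4)
obs 3: x=5 → posterior Gamma(21, 21/4)
obs 4: x=6 → posterior Gamma(27, 25/4)
obs 5: x=3 → posterior Gamma(30, 29/4)
obs 6: x=3 → posterior Gamma(33, 33/4)
obs 7: x=3 → posterior Gamma(36, 37/4)
obs 8: x=4 → posterior Gamma(40, 41/4)
obs 9: x=5 → posterior Gamma(45, 45/4)

44651456001241406189036852831174284154015504668677749577909708023071289062500/561073402121731173607666208963712157775646236340963964052513752233891761335201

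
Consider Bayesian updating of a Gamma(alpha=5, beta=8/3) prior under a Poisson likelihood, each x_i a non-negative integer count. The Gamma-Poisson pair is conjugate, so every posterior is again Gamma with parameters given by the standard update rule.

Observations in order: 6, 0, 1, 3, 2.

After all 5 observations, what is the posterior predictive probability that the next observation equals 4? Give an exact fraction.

55354382775384378840204491835/518131871275444637960845131776

obs 1: x=6 → posterior Gamma(11, 11/3)
obs 2: x=0 → posterior Gamma(11, 14/3)
obs 3: x=1 → posterior Gamma(12, 17/3)
obs 4: x=3 → posterior Gamma(15, 20/3)
obs 5: x=2 → posterior Gamma(17, 23/3)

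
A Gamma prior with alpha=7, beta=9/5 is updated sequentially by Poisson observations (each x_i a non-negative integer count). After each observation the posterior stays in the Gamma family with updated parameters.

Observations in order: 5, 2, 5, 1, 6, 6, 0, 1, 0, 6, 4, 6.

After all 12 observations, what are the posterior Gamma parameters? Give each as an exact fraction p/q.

obs 1: x=5 → posterior Gamma(12, 14/5)
obs 2: x=2 → posterior Gamma(14, 19/5)
obs 3: x=5 → posterior Gamma(19, 24/5)
obs 4: x=1 → posterior Gamma(20, 29/5)
obs 5: x=6 → posterior Gamma(26, 34/5)
obs 6: x=6 → posterior Gamma(32, 39/5)
obs 7: x=0 → posterior Gamma(32, 44/5)
obs 8: x=1 → posterior Gamma(33, 49/5)
obs 9: x=0 → posterior Gamma(33, 54/5)
obs 10: x=6 → posterior Gamma(39, 59/5)
obs 11: x=4 → posterior Gamma(43, 64/5)
obs 12: x=6 → posterior Gamma(49, 69/5)

alpha=49, beta=69/5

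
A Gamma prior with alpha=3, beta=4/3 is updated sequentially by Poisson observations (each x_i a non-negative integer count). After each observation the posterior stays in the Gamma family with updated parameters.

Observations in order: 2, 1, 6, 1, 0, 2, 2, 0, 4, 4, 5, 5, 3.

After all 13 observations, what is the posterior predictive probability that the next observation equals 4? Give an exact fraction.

obs 1: x=2 → posterior Gamma(5, 7/3)
obs 2: x=1 → posterior Gamma(6, 10/3)
obs 3: x=6 → posterior Gamma(12, 13/3)
obs 4: x=1 → posterior Gamma(13, 16/3)
obs 5: x=0 → posterior Gamma(13, 19/3)
obs 6: x=2 → posterior Gamma(15, 22/3)
obs 7: x=2 → posterior Gamma(17, 25/3)
obs 8: x=0 → posterior Gamma(17, 28/3)
obs 9: x=4 → posterior Gamma(21, 31/3)
obs 10: x=4 → posterior Gamma(25, 34/3)
obs 11: x=5 → posterior Gamma(30, 37/3)
obs 12: x=5 → posterior Gamma(35, 40/3)
obs 13: x=3 → posterior Gamma(38, 43/3)

483879413100142726261624070192205063454826390343397211271542493051315/3426091322929167168885683482723269407872257219845248426794440833630208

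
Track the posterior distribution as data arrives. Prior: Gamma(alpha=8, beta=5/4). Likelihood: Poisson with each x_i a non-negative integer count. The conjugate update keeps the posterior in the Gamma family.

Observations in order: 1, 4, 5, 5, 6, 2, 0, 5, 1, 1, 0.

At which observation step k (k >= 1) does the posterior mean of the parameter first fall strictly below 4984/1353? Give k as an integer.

k = 9

obs 1: x=1 → posterior Gamma(9, 9/4)
obs 2: x=4 → posterior Gamma(13, 13/4)
obs 3: x=5 → posterior Gamma(18, 17/4)
obs 4: x=5 → posterior Gamma(23, 21/4)
obs 5: x=6 → posterior Gamma(29, 25/4)
obs 6: x=2 → posterior Gamma(31, 29/4)
obs 7: x=0 → posterior Gamma(31, 33/4)
obs 8: x=5 → posterior Gamma(36, 37/4)
obs 9: x=1 → posterior Gamma(37, 41/4)
obs 10: x=1 → posterior Gamma(38, 45/4)
obs 11: x=0 → posterior Gamma(38, 49/4)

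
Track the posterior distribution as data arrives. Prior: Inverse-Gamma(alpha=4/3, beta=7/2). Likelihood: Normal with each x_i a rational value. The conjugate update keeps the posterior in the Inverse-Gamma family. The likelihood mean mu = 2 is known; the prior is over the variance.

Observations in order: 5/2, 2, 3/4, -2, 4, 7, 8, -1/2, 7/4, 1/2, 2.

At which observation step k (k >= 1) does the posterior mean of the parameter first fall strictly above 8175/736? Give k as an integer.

obs 1: x=5/2 → posterior Inverse-Gamma(11/6, 29/8)
obs 2: x=2 → posterior Inverse-Gamma(7/3, 29/8)
obs 3: x=3/4 → posterior Inverse-Gamma(17/6, 141/32)
obs 4: x=-2 → posterior Inverse-Gamma(10/3, 397/32)
obs 5: x=4 → posterior Inverse-Gamma(23/6, 461/32)
obs 6: x=7 → posterior Inverse-Gamma(13/3, 861/32)
obs 7: x=8 → posterior Inverse-Gamma(29/6, 1437/32)
obs 8: x=-1/2 → posterior Inverse-Gamma(16/3, 1537/32)
obs 9: x=7/4 → posterior Inverse-Gamma(35/6, 769/16)
obs 10: x=1/2 → posterior Inverse-Gamma(19/3, 787/16)
obs 11: x=2 → posterior Inverse-Gamma(41/6, 787/16)

k = 7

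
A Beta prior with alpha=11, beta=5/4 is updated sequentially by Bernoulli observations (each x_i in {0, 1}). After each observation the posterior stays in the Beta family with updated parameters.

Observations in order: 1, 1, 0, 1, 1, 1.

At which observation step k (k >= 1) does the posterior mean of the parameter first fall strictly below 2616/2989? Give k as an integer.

obs 1: x=1 → posterior Beta(12, 5/4)
obs 2: x=1 → posterior Beta(13, 5/4)
obs 3: x=0 → posterior Beta(13, 9/4)
obs 4: x=1 → posterior Beta(14, 9/4)
obs 5: x=1 → posterior Beta(15, 9/4)
obs 6: x=1 → posterior Beta(16, 9/4)

k = 3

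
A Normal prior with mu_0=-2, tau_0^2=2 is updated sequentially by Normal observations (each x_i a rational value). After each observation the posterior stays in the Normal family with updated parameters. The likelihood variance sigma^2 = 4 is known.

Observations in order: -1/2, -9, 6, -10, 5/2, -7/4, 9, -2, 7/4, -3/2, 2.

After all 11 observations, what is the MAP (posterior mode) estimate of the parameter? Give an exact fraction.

-15/26

obs 1: x=-1/2 → posterior Normal(-3/2, 4/3)
obs 2: x=-9 → posterior Normal(-27/8, 1)
obs 3: x=6 → posterior Normal(-3/2, 4/5)
obs 4: x=-10 → posterior Normal(-35/12, 2/3)
obs 5: x=5/2 → posterior Normal(-15/7, 4/7)
obs 6: x=-7/4 → posterior Normal(-67/32, 1/2)
obs 7: x=9 → posterior Normal(-31/36, 4/9)
obs 8: x=-2 → posterior Normal(-39/40, 2/5)
obs 9: x=7/4 → posterior Normal(-8/11, 4/11)
obs 10: x=-3/2 → posterior Normal(-19/24, 1/3)
obs 11: x=2 → posterior Normal(-15/26, 4/13)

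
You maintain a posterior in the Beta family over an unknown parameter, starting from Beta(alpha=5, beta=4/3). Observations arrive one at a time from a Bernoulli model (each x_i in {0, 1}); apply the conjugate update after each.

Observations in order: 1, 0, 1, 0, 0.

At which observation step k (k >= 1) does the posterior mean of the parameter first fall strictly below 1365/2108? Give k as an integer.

k = 5

obs 1: x=1 → posterior Beta(6, 4/3)
obs 2: x=0 → posterior Beta(6, 7/3)
obs 3: x=1 → posterior Beta(7, 7/3)
obs 4: x=0 → posterior Beta(7, 10/3)
obs 5: x=0 → posterior Beta(7, 13/3)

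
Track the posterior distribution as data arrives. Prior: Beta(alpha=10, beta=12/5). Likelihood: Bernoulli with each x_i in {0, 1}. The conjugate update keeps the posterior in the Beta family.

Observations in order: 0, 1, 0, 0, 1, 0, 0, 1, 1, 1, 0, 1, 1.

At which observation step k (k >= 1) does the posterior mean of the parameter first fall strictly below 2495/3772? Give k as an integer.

obs 1: x=0 → posterior Beta(10, 17/5)
obs 2: x=1 → posterior Beta(11, 17/5)
obs 3: x=0 → posterior Beta(11, 22/5)
obs 4: x=0 → posterior Beta(11, 27/5)
obs 5: x=1 → posterior Beta(12, 27/5)
obs 6: x=0 → posterior Beta(12, 32/5)
obs 7: x=0 → posterior Beta(12, 37/5)
obs 8: x=1 → posterior Beta(13, 37/5)
obs 9: x=1 → posterior Beta(14, 37/5)
obs 10: x=1 → posterior Beta(15, 37/5)
obs 11: x=0 → posterior Beta(15, 42/5)
obs 12: x=1 → posterior Beta(16, 42/5)
obs 13: x=1 → posterior Beta(17, 42/5)

k = 6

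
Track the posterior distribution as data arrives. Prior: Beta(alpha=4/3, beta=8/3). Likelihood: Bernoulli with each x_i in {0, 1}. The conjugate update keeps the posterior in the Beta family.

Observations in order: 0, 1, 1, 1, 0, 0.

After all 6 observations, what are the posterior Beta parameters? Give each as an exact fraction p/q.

obs 1: x=0 → posterior Beta(4/3, 11/3)
obs 2: x=1 → posterior Beta(7/3, 11/3)
obs 3: x=1 → posterior Beta(10/3, 11/3)
obs 4: x=1 → posterior Beta(13/3, 11/3)
obs 5: x=0 → posterior Beta(13/3, 14/3)
obs 6: x=0 → posterior Beta(13/3, 17/3)

alpha=13/3, beta=17/3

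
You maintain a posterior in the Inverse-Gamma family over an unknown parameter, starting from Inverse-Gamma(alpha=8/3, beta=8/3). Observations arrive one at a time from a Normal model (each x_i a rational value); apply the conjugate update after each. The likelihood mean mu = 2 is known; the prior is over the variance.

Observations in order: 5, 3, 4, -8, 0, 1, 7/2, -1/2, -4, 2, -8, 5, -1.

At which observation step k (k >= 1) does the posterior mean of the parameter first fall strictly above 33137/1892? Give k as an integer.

k = 11

obs 1: x=5 → posterior Inverse-Gamma(19/6, 43/6)
obs 2: x=3 → posterior Inverse-Gamma(11/3, 23/3)
obs 3: x=4 → posterior Inverse-Gamma(25/6, 29/3)
obs 4: x=-8 → posterior Inverse-Gamma(14/3, 179/3)
obs 5: x=0 → posterior Inverse-Gamma(31/6, 185/3)
obs 6: x=1 → posterior Inverse-Gamma(17/3, 373/6)
obs 7: x=7/2 → posterior Inverse-Gamma(37/6, 1519/24)
obs 8: x=-1/2 → posterior Inverse-Gamma(20/3, 797/12)
obs 9: x=-4 → posterior Inverse-Gamma(43/6, 1013/12)
obs 10: x=2 → posterior Inverse-Gamma(23/3, 1013/12)
obs 11: x=-8 → posterior Inverse-Gamma(49/6, 1613/12)
obs 12: x=5 → posterior Inverse-Gamma(26/3, 1667/12)
obs 13: x=-1 → posterior Inverse-Gamma(55/6, 1721/12)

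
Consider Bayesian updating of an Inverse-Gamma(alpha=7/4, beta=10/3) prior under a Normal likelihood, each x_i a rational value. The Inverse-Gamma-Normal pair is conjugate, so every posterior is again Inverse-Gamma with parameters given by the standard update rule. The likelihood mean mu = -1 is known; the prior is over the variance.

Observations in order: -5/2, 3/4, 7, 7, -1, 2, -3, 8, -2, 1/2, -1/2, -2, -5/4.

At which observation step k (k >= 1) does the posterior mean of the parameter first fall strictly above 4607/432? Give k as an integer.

k = 3

obs 1: x=-5/2 → posterior Inverse-Gamma(9/4, 107/24)
obs 2: x=3/4 → posterior Inverse-Gamma(11/4, 575/96)
obs 3: x=7 → posterior Inverse-Gamma(13/4, 3647/96)
obs 4: x=7 → posterior Inverse-Gamma(15/4, 6719/96)
obs 5: x=-1 → posterior Inverse-Gamma(17/4, 6719/96)
obs 6: x=2 → posterior Inverse-Gamma(19/4, 7151/96)
obs 7: x=-3 → posterior Inverse-Gamma(21/4, 7343/96)
obs 8: x=8 → posterior Inverse-Gamma(23/4, 11231/96)
obs 9: x=-2 → posterior Inverse-Gamma(25/4, 11279/96)
obs 10: x=1/2 → posterior Inverse-Gamma(27/4, 11387/96)
obs 11: x=-1/2 → posterior Inverse-Gamma(29/4, 11399/96)
obs 12: x=-2 → posterior Inverse-Gamma(31/4, 11447/96)
obs 13: x=-5/4 → posterior Inverse-Gamma(33/4, 5725/48)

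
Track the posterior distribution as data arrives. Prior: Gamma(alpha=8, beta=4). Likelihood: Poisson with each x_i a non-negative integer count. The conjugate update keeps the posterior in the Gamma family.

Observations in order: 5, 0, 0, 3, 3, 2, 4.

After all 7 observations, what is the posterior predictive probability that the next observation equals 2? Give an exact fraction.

35212794316012209663594831575/137370551967459378662586974208

obs 1: x=5 → posterior Gamma(13, 5)
obs 2: x=0 → posterior Gamma(13, 6)
obs 3: x=0 → posterior Gamma(13, 7)
obs 4: x=3 → posterior Gamma(16, 8)
obs 5: x=3 → posterior Gamma(19, 9)
obs 6: x=2 → posterior Gamma(21, 10)
obs 7: x=4 → posterior Gamma(25, 11)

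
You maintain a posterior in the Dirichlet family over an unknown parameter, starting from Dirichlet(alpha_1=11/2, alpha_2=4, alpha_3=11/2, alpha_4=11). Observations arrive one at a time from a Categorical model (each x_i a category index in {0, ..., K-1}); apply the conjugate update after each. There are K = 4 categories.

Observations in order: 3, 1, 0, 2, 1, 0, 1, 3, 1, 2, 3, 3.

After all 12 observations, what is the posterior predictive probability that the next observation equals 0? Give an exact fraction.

obs 1: x=3 → posterior Dirichlet(11/2, 4, 11/2, 12)
obs 2: x=1 → posterior Dirichlet(11/2, 5, 11/2, 12)
obs 3: x=0 → posterior Dirichlet(13/2, 5, 11/2, 12)
obs 4: x=2 → posterior Dirichlet(13/2, 5, 13/2, 12)
obs 5: x=1 → posterior Dirichlet(13/2, 6, 13/2, 12)
obs 6: x=0 → posterior Dirichlet(15/2, 6, 13/2, 12)
obs 7: x=1 → posterior Dirichlet(15/2, 7, 13/2, 12)
obs 8: x=3 → posterior Dirichlet(15/2, 7, 13/2, 13)
obs 9: x=1 → posterior Dirichlet(15/2, 8, 13/2, 13)
obs 10: x=2 → posterior Dirichlet(15/2, 8, 15/2, 13)
obs 11: x=3 → posterior Dirichlet(15/2, 8, 15/2, 14)
obs 12: x=3 → posterior Dirichlet(15/2, 8, 15/2, 15)

15/76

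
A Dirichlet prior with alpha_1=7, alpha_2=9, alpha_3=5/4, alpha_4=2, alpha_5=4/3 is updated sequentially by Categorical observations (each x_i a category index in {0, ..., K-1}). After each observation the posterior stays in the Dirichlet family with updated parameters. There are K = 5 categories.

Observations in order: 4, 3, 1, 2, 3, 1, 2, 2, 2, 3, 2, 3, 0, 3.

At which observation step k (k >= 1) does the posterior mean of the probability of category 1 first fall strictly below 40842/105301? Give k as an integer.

obs 1: x=4 → posterior Dirichlet(7, 9, 5/4, 2, 7/3)
obs 2: x=3 → posterior Dirichlet(7, 9, 5/4, 3, 7/3)
obs 3: x=1 → posterior Dirichlet(7, 10, 5/4, 3, 7/3)
obs 4: x=2 → posterior Dirichlet(7, 10, 9/4, 3, 7/3)
obs 5: x=3 → posterior Dirichlet(7, 10, 9/4, 4, 7/3)
obs 6: x=1 → posterior Dirichlet(7, 11, 9/4, 4, 7/3)
obs 7: x=2 → posterior Dirichlet(7, 11, 13/4, 4, 7/3)
obs 8: x=2 → posterior Dirichlet(7, 11, 17/4, 4, 7/3)
obs 9: x=2 → posterior Dirichlet(7, 11, 21/4, 4, 7/3)
obs 10: x=3 → posterior Dirichlet(7, 11, 21/4, 5, 7/3)
obs 11: x=2 → posterior Dirichlet(7, 11, 25/4, 5, 7/3)
obs 12: x=3 → posterior Dirichlet(7, 11, 25/4, 6, 7/3)
obs 13: x=0 → posterior Dirichlet(8, 11, 25/4, 6, 7/3)
obs 14: x=3 → posterior Dirichlet(8, 11, 25/4, 7, 7/3)

k = 8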